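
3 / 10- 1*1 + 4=33 / 10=3.30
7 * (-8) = -56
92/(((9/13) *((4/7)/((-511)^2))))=546526253/9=60725139.22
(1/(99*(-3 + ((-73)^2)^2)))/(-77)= -1/216479768274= -0.00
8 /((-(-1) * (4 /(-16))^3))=-512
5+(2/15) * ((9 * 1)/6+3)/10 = 253/50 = 5.06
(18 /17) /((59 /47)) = 0.84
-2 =-2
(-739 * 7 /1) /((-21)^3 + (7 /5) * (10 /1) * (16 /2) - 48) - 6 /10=-1726 /45985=-0.04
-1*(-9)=9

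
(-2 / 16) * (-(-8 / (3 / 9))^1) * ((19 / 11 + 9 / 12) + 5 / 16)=-1473 / 176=-8.37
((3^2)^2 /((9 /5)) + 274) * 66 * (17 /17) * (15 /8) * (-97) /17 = -15316785 /68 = -225246.84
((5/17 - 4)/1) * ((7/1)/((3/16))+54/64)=-76965/544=-141.48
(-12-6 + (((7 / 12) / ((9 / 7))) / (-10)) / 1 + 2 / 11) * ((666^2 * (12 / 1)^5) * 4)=-433755697600512 / 55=-7886467229100.22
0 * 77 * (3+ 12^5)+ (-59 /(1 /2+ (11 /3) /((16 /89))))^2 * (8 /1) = 18432 /289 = 63.78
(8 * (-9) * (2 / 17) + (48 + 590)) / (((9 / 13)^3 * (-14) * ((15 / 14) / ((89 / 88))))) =-1046297083 / 8179380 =-127.92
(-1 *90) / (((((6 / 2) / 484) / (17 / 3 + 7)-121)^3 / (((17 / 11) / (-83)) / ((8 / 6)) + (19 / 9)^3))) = 35365572345203457280 / 74097034644835495704141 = 0.00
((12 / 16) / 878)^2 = 9 / 12334144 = 0.00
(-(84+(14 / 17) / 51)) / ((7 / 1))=-10406 / 867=-12.00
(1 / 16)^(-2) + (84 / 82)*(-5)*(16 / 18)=30928 / 123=251.45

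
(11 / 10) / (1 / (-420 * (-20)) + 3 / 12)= 840 / 191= 4.40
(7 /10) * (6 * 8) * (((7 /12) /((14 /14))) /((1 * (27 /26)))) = 18.87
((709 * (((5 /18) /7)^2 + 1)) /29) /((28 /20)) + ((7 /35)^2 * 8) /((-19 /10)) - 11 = 6.32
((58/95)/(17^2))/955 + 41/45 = 215000627/235975725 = 0.91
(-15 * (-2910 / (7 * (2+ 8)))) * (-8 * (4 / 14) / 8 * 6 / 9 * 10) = -58200 / 49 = -1187.76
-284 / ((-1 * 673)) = 284 / 673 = 0.42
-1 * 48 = -48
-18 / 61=-0.30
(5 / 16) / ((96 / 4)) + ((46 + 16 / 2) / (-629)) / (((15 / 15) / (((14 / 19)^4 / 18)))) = 365604313 / 31477213056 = 0.01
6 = 6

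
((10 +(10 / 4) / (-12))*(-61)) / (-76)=14335 / 1824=7.86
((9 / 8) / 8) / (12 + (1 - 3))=9 / 640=0.01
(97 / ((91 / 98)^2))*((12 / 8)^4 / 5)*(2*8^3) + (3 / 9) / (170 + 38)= 4730794049 / 40560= 116636.93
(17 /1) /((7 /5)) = 85 /7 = 12.14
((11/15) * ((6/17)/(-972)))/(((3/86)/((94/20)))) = -22231/619650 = -0.04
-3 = -3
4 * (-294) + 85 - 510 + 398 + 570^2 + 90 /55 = 3560685 /11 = 323698.64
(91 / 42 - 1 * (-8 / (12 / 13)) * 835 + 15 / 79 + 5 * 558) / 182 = 4753757 / 86268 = 55.10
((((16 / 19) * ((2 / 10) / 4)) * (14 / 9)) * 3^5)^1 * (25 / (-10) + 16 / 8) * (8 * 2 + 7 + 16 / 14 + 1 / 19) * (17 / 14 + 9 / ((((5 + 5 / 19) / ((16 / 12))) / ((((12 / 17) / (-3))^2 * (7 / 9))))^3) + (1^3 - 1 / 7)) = -153949690481250837308 / 385988014523671875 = -398.85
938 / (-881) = -938 / 881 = -1.06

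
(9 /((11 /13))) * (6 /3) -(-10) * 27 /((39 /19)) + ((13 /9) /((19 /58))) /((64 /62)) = 61458313 /391248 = 157.08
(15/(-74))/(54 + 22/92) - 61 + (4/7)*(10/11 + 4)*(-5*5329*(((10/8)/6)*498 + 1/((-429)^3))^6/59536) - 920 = -608748401499614021088832774596652829918959934385011293118208965733856379/388785539758201554585667692937457788300173010772186786635776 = -1565769143261.38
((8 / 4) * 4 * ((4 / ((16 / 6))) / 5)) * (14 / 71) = 168 / 355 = 0.47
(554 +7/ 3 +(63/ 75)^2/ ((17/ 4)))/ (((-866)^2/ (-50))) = -17738417/ 478096950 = -0.04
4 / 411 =0.01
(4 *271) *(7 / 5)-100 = 7088 / 5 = 1417.60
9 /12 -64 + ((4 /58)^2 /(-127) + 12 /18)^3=-62.95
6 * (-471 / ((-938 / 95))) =134235 / 469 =286.22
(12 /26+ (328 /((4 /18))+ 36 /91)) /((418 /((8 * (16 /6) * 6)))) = 661632 /1463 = 452.24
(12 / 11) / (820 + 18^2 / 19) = 57 / 43736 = 0.00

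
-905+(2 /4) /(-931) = -1685111 /1862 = -905.00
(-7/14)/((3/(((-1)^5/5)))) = 1/30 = 0.03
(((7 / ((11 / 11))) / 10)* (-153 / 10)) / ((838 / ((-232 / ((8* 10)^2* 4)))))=31059 / 268160000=0.00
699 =699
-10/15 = -2/3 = -0.67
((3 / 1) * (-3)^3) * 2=-162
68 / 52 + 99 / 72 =279 / 104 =2.68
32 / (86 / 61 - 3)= -1952 / 97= -20.12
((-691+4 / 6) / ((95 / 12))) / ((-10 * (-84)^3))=-109 / 7408800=-0.00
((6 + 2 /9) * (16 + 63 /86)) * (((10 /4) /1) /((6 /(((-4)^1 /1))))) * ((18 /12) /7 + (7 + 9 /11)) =-17800430 /12771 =-1393.82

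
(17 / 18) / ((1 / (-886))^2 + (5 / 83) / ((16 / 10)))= 1107629356 / 44157519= 25.08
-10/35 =-2/7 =-0.29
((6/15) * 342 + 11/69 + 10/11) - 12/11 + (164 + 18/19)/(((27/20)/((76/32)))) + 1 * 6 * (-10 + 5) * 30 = -16156586/34155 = -473.04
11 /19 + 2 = 49 /19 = 2.58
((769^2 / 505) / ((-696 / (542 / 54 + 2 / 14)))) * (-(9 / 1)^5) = 207360143289 / 205030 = 1011364.89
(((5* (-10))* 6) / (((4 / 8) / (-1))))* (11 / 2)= 3300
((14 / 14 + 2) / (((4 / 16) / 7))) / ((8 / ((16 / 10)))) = 84 / 5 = 16.80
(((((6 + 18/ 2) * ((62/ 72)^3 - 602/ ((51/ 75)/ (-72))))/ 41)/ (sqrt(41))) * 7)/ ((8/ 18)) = 1769493181645 * sqrt(41)/ 197524224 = 57361.49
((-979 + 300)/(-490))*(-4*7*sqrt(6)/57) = -194*sqrt(6)/285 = -1.67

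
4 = 4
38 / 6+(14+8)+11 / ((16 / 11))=1723 / 48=35.90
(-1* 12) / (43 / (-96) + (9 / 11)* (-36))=12672 / 31577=0.40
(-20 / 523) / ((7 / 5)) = -100 / 3661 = -0.03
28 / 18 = 14 / 9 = 1.56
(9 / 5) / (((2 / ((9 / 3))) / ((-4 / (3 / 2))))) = -36 / 5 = -7.20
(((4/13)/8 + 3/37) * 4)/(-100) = -23/4810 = -0.00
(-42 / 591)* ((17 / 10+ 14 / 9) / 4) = -2051 / 35460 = -0.06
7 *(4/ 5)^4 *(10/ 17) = 3584/ 2125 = 1.69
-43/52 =-0.83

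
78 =78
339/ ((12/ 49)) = 5537/ 4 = 1384.25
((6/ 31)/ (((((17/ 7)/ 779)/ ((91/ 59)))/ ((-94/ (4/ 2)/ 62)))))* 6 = -419804658/ 963883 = -435.53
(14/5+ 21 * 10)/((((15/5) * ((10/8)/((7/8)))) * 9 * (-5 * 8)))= -931/6750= -0.14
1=1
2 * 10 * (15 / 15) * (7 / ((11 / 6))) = 840 / 11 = 76.36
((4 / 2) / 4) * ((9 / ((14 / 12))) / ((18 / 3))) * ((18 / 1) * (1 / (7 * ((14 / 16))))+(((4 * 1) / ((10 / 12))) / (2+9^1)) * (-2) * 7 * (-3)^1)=257904 / 18865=13.67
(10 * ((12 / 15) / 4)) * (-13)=-26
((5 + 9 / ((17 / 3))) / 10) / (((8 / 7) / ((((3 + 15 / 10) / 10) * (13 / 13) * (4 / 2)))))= 0.52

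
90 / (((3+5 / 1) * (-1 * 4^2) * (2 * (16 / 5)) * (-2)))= 225 / 4096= 0.05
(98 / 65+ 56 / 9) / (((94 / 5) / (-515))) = -1164415 / 5499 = -211.75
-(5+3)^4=-4096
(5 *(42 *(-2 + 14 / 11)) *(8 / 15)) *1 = -81.45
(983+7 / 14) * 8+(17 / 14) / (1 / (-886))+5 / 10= 95097 / 14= 6792.64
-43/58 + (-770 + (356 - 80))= -28695/58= -494.74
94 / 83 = 1.13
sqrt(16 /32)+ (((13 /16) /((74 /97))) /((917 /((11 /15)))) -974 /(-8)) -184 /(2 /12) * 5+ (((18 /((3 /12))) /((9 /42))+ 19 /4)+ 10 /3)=-82311740129 /16285920+ sqrt(2) /2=-5053.46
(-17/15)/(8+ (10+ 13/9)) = -51/875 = -0.06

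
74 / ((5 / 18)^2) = 23976 / 25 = 959.04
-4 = -4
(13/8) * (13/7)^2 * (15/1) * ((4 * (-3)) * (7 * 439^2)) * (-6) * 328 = 18748507878360/7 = 2678358268337.14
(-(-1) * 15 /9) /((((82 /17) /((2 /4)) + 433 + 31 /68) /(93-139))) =-15640 /90393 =-0.17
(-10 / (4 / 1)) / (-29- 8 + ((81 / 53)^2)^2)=39452405 / 497802152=0.08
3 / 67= 0.04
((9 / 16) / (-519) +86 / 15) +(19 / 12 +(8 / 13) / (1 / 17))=9595379 / 539760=17.78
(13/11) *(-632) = -8216/11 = -746.91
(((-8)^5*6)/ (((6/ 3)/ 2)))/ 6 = -32768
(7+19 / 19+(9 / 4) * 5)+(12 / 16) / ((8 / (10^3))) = 113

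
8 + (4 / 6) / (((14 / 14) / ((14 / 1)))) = 52 / 3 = 17.33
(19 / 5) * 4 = 76 / 5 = 15.20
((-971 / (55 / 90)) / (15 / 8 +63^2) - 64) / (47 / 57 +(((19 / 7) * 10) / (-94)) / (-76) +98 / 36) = -1688054445504 / 93067769311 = -18.14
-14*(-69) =966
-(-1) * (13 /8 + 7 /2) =41 /8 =5.12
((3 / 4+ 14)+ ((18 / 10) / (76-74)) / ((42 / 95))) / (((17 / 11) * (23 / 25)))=64625 / 5474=11.81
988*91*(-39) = -3506412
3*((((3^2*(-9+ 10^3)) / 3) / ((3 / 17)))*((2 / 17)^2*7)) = 83244 / 17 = 4896.71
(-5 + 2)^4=81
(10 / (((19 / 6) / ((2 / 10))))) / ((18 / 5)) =10 / 57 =0.18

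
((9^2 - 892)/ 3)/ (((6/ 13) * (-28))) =10543/ 504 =20.92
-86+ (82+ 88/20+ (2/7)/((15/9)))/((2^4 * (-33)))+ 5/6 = -157691/1848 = -85.33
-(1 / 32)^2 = -1 / 1024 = -0.00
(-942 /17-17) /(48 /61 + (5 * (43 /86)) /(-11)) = -1652002 /12767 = -129.40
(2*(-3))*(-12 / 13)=72 / 13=5.54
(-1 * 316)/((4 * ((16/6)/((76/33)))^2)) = -28519/484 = -58.92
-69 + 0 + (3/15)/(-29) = -10006/145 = -69.01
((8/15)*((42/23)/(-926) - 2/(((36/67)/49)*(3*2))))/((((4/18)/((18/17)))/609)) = -8516970966/181033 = -47046.51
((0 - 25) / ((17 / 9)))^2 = 50625 / 289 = 175.17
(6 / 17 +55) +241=5038 / 17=296.35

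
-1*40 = -40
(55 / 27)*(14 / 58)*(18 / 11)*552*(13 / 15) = 33488 / 87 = 384.92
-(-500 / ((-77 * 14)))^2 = -62500 / 290521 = -0.22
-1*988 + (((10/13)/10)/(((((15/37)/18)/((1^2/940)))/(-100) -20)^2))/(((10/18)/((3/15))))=-6464760122344/6543279925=-988.00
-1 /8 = -0.12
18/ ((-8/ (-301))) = 677.25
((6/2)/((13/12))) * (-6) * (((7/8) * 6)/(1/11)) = -12474/13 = -959.54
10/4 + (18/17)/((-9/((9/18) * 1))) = 83/34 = 2.44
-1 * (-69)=69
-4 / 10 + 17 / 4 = 77 / 20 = 3.85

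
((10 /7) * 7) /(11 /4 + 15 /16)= 160 /59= 2.71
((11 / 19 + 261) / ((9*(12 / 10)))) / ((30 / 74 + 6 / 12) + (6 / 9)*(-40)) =-131350 / 139707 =-0.94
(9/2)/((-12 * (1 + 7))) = -3/64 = -0.05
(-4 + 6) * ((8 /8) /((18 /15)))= 5 /3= 1.67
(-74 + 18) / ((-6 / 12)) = 112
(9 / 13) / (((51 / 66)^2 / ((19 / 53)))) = 82764 / 199121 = 0.42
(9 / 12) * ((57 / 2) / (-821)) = -171 / 6568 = -0.03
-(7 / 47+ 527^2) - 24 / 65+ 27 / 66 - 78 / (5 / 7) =-18673512753 / 67210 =-277838.31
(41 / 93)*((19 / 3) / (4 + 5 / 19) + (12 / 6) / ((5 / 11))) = 293191 / 112995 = 2.59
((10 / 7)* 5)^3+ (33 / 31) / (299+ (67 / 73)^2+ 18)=2187821856317 / 6003328002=364.43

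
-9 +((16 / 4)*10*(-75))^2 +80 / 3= 27000053 / 3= 9000017.67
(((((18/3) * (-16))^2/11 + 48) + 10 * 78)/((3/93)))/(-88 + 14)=-284022/407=-697.84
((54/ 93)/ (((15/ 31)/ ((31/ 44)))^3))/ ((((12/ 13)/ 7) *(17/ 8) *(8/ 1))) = 2605252741/ 3258288000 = 0.80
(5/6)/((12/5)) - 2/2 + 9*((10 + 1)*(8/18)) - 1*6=2689/72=37.35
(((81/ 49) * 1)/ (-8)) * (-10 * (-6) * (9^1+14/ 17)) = -202905/ 1666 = -121.79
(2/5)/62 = 0.01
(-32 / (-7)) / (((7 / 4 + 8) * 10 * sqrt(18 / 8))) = 128 / 4095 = 0.03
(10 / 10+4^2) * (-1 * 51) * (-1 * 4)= 3468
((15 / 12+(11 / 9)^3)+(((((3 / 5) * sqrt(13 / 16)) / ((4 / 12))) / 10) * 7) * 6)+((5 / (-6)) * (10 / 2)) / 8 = 29801 / 11664+189 * sqrt(13) / 100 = 9.37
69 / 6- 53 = -83 / 2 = -41.50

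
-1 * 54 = -54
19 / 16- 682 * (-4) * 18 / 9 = 87315 / 16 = 5457.19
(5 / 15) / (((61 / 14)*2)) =7 / 183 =0.04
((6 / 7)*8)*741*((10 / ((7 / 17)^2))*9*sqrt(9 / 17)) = 163257120*sqrt(17) / 343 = 1962467.49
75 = 75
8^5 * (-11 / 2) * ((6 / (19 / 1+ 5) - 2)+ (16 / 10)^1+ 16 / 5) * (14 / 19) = -38477824 / 95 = -405029.73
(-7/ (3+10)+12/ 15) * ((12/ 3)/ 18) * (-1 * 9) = -34/ 65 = -0.52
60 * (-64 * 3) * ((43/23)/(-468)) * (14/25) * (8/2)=154112/1495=103.08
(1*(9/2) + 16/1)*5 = 205/2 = 102.50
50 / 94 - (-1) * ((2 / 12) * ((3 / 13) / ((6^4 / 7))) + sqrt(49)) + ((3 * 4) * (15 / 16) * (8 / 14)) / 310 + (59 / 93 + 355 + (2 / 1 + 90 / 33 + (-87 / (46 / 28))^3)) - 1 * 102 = -6818552256356764579 / 45995160058848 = -148244.99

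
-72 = -72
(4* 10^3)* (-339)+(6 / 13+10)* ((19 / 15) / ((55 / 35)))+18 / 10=-1355989.77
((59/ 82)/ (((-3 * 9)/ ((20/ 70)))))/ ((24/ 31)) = -1829/ 185976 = -0.01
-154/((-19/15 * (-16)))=-1155/152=-7.60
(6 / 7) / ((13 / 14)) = 0.92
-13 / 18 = -0.72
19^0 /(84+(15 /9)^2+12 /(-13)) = 117 /10045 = 0.01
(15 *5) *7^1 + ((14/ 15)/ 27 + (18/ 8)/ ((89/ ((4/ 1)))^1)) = 525.14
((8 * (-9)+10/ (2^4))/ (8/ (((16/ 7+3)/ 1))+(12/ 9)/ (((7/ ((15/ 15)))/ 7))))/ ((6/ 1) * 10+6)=-21127/ 55616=-0.38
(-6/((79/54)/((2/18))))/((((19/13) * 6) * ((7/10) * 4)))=-195/10507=-0.02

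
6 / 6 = 1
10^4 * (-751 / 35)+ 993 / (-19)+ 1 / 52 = -1484337319 / 6916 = -214623.67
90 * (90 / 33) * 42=113400 / 11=10309.09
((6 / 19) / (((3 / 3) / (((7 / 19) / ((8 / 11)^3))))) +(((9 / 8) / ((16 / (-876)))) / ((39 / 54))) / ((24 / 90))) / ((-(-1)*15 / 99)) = -12667491441 / 6007040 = -2108.77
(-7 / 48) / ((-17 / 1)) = 7 / 816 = 0.01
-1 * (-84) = 84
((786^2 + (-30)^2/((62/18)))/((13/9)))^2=29734858325984256/162409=183086271856.76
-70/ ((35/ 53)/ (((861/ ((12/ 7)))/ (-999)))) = 106477/ 1998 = 53.29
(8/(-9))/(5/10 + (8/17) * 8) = -272/1305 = -0.21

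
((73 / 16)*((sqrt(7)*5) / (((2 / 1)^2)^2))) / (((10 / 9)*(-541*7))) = -657*sqrt(7) / 1938944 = -0.00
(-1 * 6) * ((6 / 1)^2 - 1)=-210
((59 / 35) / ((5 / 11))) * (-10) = -1298 / 35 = -37.09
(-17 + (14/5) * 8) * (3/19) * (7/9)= 63/95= 0.66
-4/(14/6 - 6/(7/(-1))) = -84/67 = -1.25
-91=-91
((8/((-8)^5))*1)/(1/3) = -3/4096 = -0.00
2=2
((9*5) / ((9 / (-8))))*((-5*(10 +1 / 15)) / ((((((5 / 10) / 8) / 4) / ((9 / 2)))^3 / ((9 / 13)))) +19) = 432848230760 / 13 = 33296017750.77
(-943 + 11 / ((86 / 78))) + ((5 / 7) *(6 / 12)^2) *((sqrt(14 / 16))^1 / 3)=-40120 / 43 + 5 *sqrt(14) / 336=-932.97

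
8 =8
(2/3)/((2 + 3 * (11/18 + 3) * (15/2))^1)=0.01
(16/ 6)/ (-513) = -8/ 1539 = -0.01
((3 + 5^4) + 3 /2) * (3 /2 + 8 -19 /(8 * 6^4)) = 5979.10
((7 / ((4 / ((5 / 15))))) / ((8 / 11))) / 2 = 77 / 192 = 0.40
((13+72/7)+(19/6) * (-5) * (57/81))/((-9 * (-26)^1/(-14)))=-0.73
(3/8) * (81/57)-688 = -104495/152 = -687.47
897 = 897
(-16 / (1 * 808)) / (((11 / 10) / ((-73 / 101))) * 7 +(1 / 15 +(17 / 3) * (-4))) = 292 / 490355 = 0.00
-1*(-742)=742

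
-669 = -669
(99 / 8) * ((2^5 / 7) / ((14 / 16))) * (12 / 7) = 38016 / 343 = 110.83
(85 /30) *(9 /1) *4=102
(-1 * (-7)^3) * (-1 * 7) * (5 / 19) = -12005 / 19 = -631.84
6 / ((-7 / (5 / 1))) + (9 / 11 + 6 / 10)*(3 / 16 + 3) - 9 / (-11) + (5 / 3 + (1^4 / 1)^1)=34369 / 9240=3.72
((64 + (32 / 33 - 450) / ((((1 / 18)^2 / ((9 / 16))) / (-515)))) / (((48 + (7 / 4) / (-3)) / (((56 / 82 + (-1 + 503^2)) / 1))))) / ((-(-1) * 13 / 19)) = 1096472871051922392 / 3336047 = 328674287578.06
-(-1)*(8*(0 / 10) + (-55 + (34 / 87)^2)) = -415139 / 7569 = -54.85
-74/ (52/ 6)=-111/ 13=-8.54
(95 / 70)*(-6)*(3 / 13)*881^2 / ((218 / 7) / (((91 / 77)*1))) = -132723531 / 2398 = -55347.59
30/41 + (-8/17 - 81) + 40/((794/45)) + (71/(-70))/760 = -1155197796339/14720918800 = -78.47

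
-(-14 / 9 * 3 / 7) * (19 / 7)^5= 4952198 / 50421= 98.22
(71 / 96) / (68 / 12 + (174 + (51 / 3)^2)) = 71 / 44992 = 0.00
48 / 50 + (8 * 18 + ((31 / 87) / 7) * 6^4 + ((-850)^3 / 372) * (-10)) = 7791810491396 / 471975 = 16508947.49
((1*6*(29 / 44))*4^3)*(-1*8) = -22272 / 11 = -2024.73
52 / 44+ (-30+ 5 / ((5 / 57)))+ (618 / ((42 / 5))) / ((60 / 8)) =8776 / 231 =37.99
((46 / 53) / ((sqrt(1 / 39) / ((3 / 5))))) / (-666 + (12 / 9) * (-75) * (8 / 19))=-1311 * sqrt(39) / 1782655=-0.00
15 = 15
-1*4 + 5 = 1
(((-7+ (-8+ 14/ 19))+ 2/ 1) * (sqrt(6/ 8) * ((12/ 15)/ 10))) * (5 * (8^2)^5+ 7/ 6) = -7505455351391 * sqrt(3)/ 2850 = -4561343860.54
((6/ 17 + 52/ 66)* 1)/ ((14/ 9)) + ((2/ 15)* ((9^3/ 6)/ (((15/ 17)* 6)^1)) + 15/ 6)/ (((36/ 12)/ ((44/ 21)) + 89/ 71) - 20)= 729769076/ 1770127975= 0.41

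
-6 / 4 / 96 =-1 / 64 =-0.02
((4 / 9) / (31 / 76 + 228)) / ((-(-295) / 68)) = 20672 / 46088145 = 0.00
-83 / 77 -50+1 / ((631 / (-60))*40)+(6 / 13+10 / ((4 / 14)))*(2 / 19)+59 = 279682911 / 24001978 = 11.65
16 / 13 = 1.23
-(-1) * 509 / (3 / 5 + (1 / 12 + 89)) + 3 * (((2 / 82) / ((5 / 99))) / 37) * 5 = 47927337 / 8162977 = 5.87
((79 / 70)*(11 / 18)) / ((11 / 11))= 869 / 1260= 0.69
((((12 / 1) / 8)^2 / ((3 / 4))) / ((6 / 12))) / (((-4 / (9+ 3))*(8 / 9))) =-81 / 4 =-20.25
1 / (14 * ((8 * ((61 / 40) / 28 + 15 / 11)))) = 110 / 17471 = 0.01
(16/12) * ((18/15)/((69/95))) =2.20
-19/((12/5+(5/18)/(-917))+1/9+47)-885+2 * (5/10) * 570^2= 1323964871835/4086127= 324014.62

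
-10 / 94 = -5 / 47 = -0.11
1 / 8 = 0.12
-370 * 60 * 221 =-4906200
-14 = -14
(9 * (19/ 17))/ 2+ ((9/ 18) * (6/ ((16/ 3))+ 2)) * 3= 9.72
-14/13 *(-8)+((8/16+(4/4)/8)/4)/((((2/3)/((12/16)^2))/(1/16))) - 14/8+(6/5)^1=8598087/1064960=8.07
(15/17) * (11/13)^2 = 1815/2873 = 0.63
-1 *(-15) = 15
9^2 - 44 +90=127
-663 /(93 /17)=-3757 /31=-121.19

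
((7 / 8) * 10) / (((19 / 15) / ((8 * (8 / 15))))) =560 / 19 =29.47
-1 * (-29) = 29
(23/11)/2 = 23/22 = 1.05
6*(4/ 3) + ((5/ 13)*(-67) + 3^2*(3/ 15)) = -1038/ 65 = -15.97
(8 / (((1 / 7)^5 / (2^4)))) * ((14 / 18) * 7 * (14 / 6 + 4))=2002856576 / 27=74179873.19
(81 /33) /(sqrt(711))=0.09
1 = 1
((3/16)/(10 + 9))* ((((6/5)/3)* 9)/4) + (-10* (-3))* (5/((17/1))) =456459/51680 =8.83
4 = 4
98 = 98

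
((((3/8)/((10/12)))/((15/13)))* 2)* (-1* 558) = -10881/25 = -435.24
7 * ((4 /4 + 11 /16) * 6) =567 /8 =70.88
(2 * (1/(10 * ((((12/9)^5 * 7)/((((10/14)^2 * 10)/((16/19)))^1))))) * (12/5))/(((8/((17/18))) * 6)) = 43605/22478848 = 0.00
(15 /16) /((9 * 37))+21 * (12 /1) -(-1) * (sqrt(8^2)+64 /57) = 2937141 /11248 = 261.13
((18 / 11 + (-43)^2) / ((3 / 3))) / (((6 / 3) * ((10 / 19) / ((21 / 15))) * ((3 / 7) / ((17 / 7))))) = 13947.63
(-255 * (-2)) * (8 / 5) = 816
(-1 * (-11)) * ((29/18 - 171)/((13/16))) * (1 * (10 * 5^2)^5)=-262023437500000000/117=-2239516559829059.83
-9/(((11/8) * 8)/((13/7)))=-117/77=-1.52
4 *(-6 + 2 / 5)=-112 / 5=-22.40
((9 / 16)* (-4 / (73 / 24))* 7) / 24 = -63 / 292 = -0.22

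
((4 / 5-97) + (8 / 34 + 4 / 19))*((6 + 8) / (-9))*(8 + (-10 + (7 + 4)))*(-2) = -4330004 / 1615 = -2681.12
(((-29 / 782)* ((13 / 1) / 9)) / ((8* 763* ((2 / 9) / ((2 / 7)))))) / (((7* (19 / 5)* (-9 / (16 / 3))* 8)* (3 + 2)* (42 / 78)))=4901 / 419955010776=0.00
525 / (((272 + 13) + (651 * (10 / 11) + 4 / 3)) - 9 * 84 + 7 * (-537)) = -17325 / 120016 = -0.14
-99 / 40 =-2.48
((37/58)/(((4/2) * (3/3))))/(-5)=-0.06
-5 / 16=-0.31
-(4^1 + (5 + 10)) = -19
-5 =-5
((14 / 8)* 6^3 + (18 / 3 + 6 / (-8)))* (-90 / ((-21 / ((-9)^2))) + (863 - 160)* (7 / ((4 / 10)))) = 38783805 / 8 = 4847975.62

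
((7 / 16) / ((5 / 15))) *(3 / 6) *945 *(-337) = -6687765 / 32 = -208992.66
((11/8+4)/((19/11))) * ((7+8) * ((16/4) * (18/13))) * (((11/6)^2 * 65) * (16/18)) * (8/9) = 22893200/513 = 44626.12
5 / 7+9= 68 / 7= 9.71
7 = 7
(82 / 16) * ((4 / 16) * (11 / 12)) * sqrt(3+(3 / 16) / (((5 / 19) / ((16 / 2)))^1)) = 451 * sqrt(870) / 3840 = 3.46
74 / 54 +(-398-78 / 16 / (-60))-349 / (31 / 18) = -80243999 / 133920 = -599.19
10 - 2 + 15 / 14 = 127 / 14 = 9.07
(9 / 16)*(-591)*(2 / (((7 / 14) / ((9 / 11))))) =-47871 / 44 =-1087.98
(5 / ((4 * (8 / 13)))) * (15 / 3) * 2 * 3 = 975 / 16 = 60.94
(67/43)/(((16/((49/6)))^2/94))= 7560749/198144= 38.16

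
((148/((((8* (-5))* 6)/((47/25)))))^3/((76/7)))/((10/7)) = -257688374531/2565000000000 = -0.10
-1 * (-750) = 750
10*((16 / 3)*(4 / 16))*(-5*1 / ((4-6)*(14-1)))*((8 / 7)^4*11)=4505600 / 93639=48.12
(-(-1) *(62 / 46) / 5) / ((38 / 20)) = 62 / 437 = 0.14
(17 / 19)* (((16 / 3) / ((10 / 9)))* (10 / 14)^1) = 408 / 133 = 3.07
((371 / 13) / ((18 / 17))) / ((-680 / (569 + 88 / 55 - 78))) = -304591 / 15600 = -19.53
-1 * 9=-9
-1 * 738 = -738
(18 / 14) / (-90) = -1 / 70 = -0.01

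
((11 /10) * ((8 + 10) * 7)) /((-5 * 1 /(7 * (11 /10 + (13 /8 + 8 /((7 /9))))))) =-2524599 /1000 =-2524.60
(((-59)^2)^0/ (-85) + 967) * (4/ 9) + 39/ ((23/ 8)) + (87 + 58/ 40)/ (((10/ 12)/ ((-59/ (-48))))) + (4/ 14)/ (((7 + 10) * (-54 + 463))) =1541597757409/ 2686639200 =573.80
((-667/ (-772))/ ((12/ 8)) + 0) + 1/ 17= 12497/ 19686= 0.63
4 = 4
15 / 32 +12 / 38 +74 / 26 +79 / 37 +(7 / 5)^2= 7.73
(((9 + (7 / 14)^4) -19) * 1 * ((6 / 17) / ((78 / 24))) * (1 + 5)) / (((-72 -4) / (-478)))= -342009 / 8398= -40.73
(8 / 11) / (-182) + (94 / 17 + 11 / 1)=281213 / 17017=16.53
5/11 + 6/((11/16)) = 101/11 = 9.18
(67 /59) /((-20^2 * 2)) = -67 /47200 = -0.00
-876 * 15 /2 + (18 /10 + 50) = -32591 /5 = -6518.20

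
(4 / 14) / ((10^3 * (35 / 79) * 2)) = 0.00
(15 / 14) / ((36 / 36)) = 15 / 14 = 1.07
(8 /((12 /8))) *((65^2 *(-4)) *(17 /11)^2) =-78145600 /363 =-215277.13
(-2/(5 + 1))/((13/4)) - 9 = -355/39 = -9.10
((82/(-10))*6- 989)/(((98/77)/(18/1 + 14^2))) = -6109807/35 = -174565.91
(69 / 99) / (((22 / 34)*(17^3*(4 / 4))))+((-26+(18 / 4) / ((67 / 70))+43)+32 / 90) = 2325531553 / 105431535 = 22.06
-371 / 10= -37.10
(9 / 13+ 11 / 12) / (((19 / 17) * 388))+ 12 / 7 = 13830253 / 8050224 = 1.72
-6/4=-3/2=-1.50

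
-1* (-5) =5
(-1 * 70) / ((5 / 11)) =-154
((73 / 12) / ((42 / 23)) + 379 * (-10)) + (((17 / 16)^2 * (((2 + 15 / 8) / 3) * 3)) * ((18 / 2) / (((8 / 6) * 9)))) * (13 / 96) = -62529767987 / 16515072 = -3786.22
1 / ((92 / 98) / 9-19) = -441 / 8333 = -0.05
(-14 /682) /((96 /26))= -91 /16368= -0.01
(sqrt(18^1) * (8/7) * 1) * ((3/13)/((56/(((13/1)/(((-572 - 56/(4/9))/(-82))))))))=369 * sqrt(2)/17101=0.03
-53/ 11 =-4.82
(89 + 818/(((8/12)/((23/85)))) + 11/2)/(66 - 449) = -72507/65110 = -1.11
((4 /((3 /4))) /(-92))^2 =16 /4761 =0.00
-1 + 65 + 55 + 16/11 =1325/11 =120.45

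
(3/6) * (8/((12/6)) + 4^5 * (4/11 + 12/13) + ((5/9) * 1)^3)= 137790127/208494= 660.88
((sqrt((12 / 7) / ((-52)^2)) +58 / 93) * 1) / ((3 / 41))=41 * sqrt(21) / 546 +2378 / 279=8.87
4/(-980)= -1/245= -0.00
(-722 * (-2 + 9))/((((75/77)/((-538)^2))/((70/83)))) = -1576952274128/1245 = -1266628332.63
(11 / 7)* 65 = 715 / 7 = 102.14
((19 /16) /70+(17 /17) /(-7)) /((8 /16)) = -141 /560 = -0.25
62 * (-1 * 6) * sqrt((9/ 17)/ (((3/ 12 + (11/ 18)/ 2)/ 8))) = -6696 * sqrt(170)/ 85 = -1027.12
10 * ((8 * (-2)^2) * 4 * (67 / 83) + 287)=323970 / 83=3903.25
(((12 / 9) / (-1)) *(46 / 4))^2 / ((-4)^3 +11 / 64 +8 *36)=135424 / 129123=1.05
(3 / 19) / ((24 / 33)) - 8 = -1183 / 152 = -7.78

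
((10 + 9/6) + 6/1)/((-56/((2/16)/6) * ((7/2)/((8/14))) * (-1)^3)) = 5/4704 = 0.00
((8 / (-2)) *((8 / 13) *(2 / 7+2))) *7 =-512 / 13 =-39.38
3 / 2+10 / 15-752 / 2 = -2243 / 6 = -373.83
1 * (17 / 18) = 17 / 18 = 0.94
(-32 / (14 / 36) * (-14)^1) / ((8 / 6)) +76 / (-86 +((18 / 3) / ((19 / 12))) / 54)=2113770 / 2449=863.12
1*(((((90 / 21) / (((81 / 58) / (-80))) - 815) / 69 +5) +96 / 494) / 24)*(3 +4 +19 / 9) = -671904761 / 173940858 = -3.86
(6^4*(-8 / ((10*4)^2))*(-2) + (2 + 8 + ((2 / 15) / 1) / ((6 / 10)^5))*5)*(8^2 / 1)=83436544 / 18225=4578.14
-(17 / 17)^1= -1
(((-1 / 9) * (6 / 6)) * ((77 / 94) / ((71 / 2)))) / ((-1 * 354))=77 / 10631682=0.00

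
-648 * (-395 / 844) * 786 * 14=704145960 / 211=3337184.64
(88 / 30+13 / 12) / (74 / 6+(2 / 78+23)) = 3133 / 27580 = 0.11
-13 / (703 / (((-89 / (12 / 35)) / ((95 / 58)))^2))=-4243414357 / 9136188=-464.46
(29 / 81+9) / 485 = 758 / 39285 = 0.02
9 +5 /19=176 /19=9.26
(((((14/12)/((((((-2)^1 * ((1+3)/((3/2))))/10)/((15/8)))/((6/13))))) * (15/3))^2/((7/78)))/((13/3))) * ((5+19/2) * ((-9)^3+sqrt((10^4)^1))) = -1454434734375/692224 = -2101104.17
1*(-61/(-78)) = 61/78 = 0.78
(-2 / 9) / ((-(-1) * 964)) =-1 / 4338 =-0.00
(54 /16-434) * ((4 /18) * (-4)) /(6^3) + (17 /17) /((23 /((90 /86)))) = 3494585 /1922616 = 1.82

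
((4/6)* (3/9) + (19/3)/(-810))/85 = 521/206550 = 0.00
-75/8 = -9.38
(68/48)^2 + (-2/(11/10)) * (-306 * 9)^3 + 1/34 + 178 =1022664590701459/26928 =37977740296.40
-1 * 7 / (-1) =7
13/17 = 0.76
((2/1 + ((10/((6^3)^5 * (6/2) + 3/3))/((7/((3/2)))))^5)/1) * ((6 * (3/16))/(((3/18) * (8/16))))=5067969730057329025763103736710601037383742939249361414317988623247/187702582594715889843077916174466705088286775527754126456221041486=27.00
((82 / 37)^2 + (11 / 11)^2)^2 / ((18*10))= 65496649 / 337348980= 0.19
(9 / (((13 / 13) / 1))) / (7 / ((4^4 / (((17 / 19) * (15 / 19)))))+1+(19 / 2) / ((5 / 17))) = 1386240 / 5132063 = 0.27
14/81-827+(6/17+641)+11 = -240251/1377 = -174.47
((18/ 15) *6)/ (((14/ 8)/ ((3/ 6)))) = 72/ 35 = 2.06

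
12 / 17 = 0.71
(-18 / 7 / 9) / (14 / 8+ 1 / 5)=-40 / 273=-0.15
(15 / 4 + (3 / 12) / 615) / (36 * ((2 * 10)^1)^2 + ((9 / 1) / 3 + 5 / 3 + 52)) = 4613 / 17781700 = 0.00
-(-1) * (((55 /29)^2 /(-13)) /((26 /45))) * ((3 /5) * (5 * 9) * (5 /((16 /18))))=-72.73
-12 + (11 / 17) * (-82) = -1106 / 17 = -65.06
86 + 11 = 97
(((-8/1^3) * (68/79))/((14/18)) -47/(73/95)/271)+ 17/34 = -187713427/21879998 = -8.58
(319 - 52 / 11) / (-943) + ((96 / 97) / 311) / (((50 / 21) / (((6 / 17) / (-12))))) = -44327338567 / 132991973675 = -0.33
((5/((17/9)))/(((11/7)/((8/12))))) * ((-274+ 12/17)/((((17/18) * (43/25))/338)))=-148397886000/2323849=-63858.66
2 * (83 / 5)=166 / 5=33.20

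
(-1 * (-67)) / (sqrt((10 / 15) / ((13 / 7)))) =67 * sqrt(546) / 14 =111.83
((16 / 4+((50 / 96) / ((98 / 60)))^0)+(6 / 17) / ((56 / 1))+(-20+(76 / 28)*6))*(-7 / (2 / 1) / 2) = -615 / 272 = -2.26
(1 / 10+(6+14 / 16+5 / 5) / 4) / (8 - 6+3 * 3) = 331 / 1760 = 0.19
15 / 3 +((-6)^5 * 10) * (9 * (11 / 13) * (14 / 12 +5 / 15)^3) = -25981495 / 13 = -1998576.54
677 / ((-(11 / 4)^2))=-10832 / 121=-89.52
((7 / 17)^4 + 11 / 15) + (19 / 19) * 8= 10977266 / 1252815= 8.76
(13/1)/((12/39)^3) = 28561/64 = 446.27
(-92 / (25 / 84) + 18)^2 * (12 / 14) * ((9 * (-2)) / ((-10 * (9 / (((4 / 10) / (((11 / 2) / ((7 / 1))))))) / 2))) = 2542525632 / 171875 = 14792.88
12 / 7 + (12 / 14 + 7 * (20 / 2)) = 508 / 7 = 72.57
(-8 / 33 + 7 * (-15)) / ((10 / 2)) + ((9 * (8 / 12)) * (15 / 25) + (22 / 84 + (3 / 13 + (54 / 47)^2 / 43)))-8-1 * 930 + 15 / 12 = -5440639475617 / 5704919220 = -953.68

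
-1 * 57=-57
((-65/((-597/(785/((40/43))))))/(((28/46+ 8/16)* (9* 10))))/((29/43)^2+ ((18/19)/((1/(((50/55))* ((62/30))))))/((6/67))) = 780050094109/17222926478760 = 0.05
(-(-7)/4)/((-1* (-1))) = 7/4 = 1.75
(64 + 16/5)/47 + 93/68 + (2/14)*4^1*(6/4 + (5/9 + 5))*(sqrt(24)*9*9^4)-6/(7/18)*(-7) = 1770543/15980 + 3332988*sqrt(6)/7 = 1166413.64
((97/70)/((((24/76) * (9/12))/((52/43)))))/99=95836/1340955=0.07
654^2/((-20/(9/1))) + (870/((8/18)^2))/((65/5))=-99909369/520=-192133.40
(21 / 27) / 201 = 7 / 1809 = 0.00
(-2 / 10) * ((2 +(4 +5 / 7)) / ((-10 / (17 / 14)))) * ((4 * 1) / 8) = 799 / 9800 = 0.08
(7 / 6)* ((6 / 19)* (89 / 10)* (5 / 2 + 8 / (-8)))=1869 / 380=4.92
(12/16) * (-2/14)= -3/28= -0.11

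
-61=-61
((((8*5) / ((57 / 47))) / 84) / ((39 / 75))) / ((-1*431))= -11750 / 6706791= -0.00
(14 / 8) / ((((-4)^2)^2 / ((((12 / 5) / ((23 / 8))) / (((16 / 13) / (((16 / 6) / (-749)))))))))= -13 / 787520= -0.00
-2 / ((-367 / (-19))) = -38 / 367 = -0.10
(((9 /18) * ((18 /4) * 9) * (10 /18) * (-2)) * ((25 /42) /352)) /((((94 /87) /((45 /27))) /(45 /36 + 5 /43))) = -271875 /3390464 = -0.08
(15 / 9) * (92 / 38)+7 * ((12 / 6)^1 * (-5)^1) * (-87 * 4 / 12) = 115940 / 57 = 2034.04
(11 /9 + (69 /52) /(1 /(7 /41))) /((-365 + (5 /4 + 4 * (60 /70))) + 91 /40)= -1945930 /480913641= -0.00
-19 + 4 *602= 2389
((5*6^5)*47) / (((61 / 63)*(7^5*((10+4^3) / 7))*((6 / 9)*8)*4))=1541835 / 3096604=0.50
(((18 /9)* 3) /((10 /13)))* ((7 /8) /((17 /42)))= 5733 /340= 16.86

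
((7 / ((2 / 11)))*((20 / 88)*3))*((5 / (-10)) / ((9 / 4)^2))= -70 / 27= -2.59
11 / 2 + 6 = 23 / 2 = 11.50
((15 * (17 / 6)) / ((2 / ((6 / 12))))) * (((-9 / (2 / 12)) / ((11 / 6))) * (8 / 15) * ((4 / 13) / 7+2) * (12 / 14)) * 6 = -12293856 / 7007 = -1754.51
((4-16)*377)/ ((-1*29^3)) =156/ 841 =0.19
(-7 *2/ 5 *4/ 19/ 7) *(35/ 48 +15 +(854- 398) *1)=-22643/ 570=-39.72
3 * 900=2700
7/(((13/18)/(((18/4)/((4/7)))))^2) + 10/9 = 20280847/24336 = 833.37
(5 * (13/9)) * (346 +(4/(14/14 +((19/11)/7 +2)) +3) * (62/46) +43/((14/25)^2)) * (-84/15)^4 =162747527488/46875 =3471947.25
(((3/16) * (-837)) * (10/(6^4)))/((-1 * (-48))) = -155/6144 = -0.03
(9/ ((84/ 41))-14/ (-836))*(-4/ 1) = -25805/ 1463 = -17.64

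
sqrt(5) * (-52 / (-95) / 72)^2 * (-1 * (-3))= 169 * sqrt(5) / 974700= 0.00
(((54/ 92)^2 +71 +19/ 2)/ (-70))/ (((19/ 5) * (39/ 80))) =-131590/ 211071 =-0.62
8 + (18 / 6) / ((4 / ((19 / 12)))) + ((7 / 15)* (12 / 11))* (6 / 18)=9.36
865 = 865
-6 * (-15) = 90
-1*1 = -1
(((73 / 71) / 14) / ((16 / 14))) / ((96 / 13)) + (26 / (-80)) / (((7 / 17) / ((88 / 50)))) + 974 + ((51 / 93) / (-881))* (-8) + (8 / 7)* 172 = 3047070681383977 / 2606124864000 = 1169.20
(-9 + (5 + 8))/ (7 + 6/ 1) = 4/ 13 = 0.31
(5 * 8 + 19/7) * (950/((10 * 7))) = 28405/49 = 579.69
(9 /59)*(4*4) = 144 /59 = 2.44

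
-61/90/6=-61/540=-0.11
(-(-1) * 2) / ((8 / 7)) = 7 / 4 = 1.75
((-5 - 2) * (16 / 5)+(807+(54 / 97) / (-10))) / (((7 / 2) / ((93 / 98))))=35386872 / 166355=212.72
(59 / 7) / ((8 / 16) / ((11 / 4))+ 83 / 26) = 2.50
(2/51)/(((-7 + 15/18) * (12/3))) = -1/629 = -0.00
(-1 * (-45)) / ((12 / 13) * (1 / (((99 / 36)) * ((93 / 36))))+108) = 4433 / 10652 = 0.42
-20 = -20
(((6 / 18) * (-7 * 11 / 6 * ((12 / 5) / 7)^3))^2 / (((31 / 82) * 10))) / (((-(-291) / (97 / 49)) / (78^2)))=92721328128 / 284931171875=0.33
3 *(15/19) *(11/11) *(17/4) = 765/76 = 10.07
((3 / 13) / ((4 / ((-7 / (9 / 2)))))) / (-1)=7 / 78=0.09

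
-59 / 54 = -1.09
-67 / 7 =-9.57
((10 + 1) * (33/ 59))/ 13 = 0.47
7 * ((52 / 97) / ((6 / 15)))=910 / 97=9.38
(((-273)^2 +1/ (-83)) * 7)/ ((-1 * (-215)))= 43301342/ 17845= 2426.53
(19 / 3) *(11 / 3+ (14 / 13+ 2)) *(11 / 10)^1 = 54967 / 1170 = 46.98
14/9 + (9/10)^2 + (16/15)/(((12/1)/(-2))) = 1969/900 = 2.19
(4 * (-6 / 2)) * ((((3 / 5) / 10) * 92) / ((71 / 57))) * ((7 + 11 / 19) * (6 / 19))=-4292352 / 33725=-127.28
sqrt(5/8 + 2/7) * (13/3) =13 * sqrt(714)/84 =4.14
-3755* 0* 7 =0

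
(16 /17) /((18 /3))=8 /51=0.16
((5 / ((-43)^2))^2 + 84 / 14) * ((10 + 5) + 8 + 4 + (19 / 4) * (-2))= 717949085 / 6837602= 105.00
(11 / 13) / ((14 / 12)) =0.73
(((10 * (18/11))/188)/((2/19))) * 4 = 1710/517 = 3.31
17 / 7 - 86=-585 / 7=-83.57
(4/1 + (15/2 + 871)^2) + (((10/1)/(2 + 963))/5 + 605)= 2981353033/3860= 772371.25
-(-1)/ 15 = 1/ 15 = 0.07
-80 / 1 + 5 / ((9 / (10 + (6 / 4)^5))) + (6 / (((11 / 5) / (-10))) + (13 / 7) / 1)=-95.64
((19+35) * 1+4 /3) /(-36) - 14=-839 /54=-15.54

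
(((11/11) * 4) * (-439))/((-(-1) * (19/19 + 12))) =-1756/13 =-135.08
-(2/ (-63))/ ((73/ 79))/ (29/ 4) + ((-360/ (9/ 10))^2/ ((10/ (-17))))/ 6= -6046151368/ 133371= -45333.33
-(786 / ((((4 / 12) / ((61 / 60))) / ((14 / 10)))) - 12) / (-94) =167211 / 4700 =35.58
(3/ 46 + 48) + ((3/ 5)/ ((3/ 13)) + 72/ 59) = 704087/ 13570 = 51.89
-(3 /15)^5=-1 /3125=-0.00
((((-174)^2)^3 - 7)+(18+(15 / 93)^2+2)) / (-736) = -13334872933435027 / 353648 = -37706626174.71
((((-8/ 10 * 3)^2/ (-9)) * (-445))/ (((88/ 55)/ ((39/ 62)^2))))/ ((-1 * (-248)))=135369/ 476656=0.28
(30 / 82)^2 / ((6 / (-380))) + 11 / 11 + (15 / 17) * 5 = -3.07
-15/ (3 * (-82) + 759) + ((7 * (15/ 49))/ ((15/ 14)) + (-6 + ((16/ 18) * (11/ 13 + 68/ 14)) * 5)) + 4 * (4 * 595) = 148472461/ 15561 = 9541.32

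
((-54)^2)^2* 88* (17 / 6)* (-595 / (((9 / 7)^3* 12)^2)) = -52360863940 / 27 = -1939291257.04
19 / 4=4.75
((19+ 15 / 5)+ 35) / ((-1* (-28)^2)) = -57 / 784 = -0.07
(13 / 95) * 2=26 / 95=0.27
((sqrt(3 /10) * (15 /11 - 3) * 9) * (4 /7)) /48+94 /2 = 47 - 27 * sqrt(30) /1540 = 46.90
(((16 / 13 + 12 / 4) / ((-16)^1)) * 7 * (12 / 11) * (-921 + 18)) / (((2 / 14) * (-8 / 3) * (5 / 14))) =-2787561 / 208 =-13401.74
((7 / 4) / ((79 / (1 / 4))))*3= 0.02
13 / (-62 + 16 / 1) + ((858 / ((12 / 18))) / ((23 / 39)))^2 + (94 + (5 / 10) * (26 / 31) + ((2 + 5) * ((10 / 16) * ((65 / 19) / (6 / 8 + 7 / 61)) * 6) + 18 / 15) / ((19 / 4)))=59490587790918793 / 12491282290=4762568.52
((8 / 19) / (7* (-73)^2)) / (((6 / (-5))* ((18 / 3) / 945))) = -150 / 101251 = -0.00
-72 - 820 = -892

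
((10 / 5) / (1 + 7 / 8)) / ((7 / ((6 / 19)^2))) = 192 / 12635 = 0.02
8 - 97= -89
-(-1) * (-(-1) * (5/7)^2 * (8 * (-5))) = -1000/49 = -20.41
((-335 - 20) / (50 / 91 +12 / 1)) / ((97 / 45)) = -1453725 / 110774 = -13.12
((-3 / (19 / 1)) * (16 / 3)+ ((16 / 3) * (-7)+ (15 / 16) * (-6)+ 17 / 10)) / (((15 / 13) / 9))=-1247857 / 3800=-328.38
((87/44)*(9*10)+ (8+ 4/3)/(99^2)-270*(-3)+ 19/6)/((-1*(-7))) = 141.59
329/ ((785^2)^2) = 329/ 379733250625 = 0.00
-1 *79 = -79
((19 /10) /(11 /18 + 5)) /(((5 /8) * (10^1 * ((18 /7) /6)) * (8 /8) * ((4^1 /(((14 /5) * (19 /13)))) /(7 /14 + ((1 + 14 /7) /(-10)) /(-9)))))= 283024 /4103125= 0.07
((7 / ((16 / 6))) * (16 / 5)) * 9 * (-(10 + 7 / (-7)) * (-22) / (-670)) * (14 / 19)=-523908 / 31825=-16.46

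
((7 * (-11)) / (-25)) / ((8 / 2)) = 77 / 100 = 0.77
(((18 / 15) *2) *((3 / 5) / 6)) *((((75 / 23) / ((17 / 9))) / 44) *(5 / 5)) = 81 / 8602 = 0.01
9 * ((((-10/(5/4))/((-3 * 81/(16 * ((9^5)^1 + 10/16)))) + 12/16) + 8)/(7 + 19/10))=151209565/4806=31462.66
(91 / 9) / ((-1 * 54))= -91 / 486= -0.19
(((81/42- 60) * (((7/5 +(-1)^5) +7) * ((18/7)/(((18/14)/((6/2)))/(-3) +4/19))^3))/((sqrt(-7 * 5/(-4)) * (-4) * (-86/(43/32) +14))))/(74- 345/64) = -13204837056 * sqrt(35)/134474375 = -580.93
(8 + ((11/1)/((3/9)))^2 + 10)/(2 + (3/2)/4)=8856/19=466.11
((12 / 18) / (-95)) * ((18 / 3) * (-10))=8 / 19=0.42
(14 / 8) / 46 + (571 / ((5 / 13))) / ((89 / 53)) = 72392211 / 81880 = 884.13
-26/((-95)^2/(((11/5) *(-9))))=2574/45125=0.06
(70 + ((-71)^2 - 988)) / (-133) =-31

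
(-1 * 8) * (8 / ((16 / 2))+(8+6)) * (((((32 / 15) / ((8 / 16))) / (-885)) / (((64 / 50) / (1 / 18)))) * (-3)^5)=-360 / 59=-6.10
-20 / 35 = -0.57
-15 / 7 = -2.14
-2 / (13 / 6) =-12 / 13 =-0.92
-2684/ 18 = -1342/ 9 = -149.11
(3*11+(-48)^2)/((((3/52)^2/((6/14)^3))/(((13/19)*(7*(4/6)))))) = 8647392/49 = 176477.39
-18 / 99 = -2 / 11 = -0.18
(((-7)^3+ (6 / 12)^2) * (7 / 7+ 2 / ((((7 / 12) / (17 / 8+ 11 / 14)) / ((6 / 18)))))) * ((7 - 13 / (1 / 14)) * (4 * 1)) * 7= 7266300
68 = 68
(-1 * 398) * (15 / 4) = -2985 / 2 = -1492.50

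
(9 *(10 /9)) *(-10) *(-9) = 900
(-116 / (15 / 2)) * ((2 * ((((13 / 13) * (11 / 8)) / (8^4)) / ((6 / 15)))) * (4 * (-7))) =2233 / 3072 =0.73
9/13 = 0.69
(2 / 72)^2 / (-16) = -1 / 20736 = -0.00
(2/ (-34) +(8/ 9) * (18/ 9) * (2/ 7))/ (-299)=-37/ 24633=-0.00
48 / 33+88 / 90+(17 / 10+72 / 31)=198101 / 30690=6.45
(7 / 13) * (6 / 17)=42 / 221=0.19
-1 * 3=-3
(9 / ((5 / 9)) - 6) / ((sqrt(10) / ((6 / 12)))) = 51 * sqrt(10) / 100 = 1.61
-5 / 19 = -0.26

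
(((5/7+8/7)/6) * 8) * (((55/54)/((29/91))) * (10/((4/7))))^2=7746.13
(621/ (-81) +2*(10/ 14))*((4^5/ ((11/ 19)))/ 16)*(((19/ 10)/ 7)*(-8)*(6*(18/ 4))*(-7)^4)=5338964736/ 55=97072086.11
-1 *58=-58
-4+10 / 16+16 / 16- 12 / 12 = -27 / 8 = -3.38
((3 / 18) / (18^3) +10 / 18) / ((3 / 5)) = 97205 / 104976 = 0.93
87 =87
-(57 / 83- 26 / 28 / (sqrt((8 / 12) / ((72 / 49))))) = -57 / 83 + 39 * sqrt(3) / 49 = 0.69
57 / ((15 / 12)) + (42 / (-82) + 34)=16213 / 205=79.09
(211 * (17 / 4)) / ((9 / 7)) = 25109 / 36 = 697.47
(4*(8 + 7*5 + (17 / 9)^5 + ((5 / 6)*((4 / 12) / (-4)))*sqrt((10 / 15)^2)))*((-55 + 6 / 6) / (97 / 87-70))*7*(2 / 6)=6424917926 / 13106691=490.20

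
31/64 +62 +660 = 46239/64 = 722.48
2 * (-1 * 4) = -8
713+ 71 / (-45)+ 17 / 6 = 714.26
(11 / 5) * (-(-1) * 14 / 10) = 77 / 25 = 3.08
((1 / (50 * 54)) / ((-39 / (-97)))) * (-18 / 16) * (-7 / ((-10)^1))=-679 / 936000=-0.00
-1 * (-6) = 6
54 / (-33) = -18 / 11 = -1.64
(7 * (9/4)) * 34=1071/2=535.50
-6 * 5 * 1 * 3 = -90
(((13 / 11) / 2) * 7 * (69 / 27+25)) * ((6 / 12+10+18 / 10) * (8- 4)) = 925288 / 165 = 5607.81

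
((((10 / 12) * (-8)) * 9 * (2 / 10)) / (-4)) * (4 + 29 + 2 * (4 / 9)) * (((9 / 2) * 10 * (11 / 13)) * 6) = 301950 / 13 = 23226.92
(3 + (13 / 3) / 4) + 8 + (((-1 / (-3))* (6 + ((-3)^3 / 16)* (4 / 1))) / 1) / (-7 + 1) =97 / 8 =12.12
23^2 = 529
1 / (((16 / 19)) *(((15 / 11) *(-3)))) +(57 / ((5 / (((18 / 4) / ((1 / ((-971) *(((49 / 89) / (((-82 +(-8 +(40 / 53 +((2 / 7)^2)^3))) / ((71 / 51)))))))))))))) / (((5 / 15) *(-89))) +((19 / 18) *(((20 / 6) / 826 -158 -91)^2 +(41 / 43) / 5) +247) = 38982870218501938747972394831 / 593564587394328579148560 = 65675.87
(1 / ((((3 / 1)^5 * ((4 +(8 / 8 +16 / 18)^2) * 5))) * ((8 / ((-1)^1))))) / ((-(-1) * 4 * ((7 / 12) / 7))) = -1 / 24520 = -0.00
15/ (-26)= -0.58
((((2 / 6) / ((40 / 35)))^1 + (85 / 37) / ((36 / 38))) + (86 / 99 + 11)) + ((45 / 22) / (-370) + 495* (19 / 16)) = 11768335 / 19536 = 602.39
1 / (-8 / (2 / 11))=-1 / 44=-0.02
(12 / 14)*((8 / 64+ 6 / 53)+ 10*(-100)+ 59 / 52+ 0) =-16513299 / 19292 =-855.97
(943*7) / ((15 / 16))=105616 / 15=7041.07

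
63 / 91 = 9 / 13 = 0.69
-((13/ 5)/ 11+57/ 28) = -3499/ 1540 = -2.27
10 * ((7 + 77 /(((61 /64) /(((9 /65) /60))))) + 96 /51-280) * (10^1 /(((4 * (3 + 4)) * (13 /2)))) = -148.86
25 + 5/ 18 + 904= 16727/ 18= 929.28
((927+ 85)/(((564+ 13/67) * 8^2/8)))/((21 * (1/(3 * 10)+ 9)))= 84755/71708497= 0.00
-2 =-2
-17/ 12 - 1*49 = -605/ 12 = -50.42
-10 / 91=-0.11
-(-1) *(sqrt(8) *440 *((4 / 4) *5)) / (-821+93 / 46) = -202400 *sqrt(2) / 37673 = -7.60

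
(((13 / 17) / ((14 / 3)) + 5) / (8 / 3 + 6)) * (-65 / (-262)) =18435 / 124712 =0.15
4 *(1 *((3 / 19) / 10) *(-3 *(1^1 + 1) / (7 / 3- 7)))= 54 / 665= 0.08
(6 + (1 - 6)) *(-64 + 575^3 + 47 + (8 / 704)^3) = 129554204414977 / 681472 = 190109358.00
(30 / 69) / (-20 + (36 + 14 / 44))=220 / 8257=0.03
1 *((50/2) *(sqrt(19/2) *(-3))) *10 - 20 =-375 *sqrt(38) - 20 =-2331.66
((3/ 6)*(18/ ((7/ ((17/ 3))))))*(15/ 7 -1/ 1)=408/ 49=8.33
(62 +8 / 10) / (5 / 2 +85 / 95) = 11932 / 645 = 18.50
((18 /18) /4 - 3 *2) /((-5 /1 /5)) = 23 /4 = 5.75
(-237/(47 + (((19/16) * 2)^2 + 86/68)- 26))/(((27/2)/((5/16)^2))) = -33575/546498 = -0.06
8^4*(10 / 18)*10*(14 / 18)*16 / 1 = 22937600 / 81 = 283180.25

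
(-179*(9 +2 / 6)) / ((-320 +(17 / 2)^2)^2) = -80192 / 2946243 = -0.03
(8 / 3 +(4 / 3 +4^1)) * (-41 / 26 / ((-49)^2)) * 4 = -656 / 31213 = -0.02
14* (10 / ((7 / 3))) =60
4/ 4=1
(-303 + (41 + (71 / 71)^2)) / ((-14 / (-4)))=-522 / 7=-74.57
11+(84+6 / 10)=478 / 5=95.60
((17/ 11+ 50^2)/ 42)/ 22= 3931/ 1452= 2.71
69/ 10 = 6.90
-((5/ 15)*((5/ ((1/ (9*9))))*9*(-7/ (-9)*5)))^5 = -2355098437001953125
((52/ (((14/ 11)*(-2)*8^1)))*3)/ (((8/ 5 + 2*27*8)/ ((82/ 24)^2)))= -1201915/ 5827584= -0.21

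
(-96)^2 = 9216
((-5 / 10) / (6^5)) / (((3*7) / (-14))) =1 / 23328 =0.00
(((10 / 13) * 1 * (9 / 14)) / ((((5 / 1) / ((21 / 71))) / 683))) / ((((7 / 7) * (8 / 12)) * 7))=55323 / 12922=4.28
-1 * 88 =-88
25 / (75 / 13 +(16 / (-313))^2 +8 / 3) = 19103955 / 6448357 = 2.96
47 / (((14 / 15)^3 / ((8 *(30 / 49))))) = 4758750 / 16807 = 283.14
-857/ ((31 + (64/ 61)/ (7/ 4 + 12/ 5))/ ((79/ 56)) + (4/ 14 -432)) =2399462023/ 1146703158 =2.09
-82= -82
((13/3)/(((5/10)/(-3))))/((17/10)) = -260/17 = -15.29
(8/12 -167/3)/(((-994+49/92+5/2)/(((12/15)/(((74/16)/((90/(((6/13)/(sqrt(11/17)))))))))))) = 485760 * sqrt(187)/4411177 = 1.51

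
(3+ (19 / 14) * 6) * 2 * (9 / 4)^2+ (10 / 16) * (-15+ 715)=15409 / 28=550.32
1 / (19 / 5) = 5 / 19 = 0.26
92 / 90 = 1.02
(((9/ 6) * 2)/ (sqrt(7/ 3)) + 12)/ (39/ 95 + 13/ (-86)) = 53.84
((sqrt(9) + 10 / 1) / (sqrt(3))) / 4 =13*sqrt(3) / 12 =1.88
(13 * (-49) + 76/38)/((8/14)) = -4445/4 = -1111.25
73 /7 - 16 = -39 /7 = -5.57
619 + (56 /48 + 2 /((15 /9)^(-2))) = 11263 /18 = 625.72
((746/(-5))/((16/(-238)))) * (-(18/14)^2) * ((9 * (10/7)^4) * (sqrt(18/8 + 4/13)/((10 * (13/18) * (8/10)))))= -5200412625 * sqrt(1729)/5680766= -38065.22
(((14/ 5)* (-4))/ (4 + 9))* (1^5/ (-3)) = 56/ 195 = 0.29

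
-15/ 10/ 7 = -3/ 14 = -0.21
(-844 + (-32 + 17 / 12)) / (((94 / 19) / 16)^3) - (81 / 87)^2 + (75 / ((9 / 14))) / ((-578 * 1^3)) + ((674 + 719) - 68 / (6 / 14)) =-2146118423637293 / 75702228981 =-28349.47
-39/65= -3/5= -0.60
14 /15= 0.93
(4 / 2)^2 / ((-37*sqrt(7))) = -4*sqrt(7) / 259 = -0.04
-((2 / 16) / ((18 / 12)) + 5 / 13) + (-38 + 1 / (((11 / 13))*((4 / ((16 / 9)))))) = -195329 / 5148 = -37.94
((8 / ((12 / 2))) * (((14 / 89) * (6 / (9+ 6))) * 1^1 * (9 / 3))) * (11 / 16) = 0.17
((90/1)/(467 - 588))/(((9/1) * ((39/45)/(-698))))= 104700/1573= 66.56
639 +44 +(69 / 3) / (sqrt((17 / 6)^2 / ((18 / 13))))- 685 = 7.55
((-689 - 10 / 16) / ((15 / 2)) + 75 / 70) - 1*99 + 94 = -95.88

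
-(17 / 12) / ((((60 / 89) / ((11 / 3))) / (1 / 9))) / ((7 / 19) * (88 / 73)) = -1.93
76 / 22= 38 / 11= 3.45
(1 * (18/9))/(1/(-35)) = -70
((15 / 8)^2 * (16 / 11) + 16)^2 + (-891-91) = -1038111 / 1936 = -536.21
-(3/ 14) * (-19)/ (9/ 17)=7.69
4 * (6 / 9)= 8 / 3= 2.67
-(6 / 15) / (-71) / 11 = 2 / 3905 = 0.00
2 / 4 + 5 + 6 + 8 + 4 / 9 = 359 / 18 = 19.94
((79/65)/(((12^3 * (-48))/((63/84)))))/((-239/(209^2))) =3450799/1718046720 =0.00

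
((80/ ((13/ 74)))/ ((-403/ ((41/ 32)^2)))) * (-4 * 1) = 310985/ 41912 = 7.42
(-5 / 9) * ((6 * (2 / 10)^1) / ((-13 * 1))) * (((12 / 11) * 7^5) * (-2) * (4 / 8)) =-940.25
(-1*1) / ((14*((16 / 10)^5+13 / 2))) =-3125 / 743127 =-0.00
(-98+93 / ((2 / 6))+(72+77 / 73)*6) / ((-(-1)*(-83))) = -45211 / 6059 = -7.46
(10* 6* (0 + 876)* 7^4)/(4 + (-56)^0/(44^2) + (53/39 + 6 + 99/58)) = 276322006920960/28610371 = 9658106.39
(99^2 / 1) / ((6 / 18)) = 29403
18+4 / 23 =418 / 23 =18.17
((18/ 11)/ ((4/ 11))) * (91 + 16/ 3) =867/ 2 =433.50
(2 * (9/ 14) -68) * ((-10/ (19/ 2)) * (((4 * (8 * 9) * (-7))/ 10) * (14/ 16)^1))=-235368/ 19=-12387.79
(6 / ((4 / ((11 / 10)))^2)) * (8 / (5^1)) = 363 / 500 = 0.73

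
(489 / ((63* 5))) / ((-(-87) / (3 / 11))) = 163 / 33495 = 0.00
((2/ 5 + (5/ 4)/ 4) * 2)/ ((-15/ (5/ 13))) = -19/ 520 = -0.04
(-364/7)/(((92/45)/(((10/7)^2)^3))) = -216.19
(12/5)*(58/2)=348/5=69.60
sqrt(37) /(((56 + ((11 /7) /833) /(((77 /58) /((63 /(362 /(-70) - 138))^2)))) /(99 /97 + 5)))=124646640644 * sqrt(37) /1159390203137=0.65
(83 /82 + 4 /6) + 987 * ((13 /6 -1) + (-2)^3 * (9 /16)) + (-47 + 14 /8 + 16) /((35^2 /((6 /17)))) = -8422973974 /2561475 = -3288.33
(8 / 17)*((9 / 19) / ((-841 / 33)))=-2376 / 271643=-0.01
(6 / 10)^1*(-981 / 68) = -2943 / 340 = -8.66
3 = 3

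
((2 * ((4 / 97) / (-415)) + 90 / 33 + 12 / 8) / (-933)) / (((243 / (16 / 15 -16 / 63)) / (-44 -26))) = 958345984 / 903530761155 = 0.00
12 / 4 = 3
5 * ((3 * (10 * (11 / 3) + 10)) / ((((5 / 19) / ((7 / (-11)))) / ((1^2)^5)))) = -18620 / 11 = -1692.73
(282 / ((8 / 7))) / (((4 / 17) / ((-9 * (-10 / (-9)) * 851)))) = -71394645 / 8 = -8924330.62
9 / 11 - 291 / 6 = -1049 / 22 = -47.68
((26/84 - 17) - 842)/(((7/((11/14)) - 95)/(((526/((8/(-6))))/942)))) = -104336045/24978072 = -4.18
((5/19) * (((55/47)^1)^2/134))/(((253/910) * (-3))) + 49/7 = 1357597906/194031933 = 7.00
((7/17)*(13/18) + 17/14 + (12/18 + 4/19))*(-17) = -48611/1197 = -40.61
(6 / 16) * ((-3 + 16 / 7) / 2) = -15 / 112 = -0.13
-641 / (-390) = 641 / 390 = 1.64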